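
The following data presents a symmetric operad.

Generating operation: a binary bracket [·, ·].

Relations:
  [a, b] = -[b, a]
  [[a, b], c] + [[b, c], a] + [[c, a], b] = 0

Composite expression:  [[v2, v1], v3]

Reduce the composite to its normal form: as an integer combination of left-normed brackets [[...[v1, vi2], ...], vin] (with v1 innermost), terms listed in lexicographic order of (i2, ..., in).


-[[v1, v2], v3]


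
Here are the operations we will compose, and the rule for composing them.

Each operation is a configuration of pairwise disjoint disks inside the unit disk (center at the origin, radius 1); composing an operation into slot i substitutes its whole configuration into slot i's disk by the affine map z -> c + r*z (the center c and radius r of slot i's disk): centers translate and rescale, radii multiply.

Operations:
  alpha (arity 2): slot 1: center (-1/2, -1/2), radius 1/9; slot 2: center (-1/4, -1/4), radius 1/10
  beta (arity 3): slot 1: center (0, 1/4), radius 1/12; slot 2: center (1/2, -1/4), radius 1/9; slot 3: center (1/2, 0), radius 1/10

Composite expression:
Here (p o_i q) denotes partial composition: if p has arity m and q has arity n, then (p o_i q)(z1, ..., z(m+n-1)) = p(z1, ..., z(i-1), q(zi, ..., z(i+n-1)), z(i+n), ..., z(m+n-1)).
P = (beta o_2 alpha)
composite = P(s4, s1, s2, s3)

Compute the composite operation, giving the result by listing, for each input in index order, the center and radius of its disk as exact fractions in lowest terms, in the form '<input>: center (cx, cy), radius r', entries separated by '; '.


s1: center (4/9, -11/36), radius 1/81; s2: center (17/36, -5/18), radius 1/90; s3: center (1/2, 0), radius 1/10; s4: center (0, 1/4), radius 1/12

Below beta, radii multiply path by path; the s-disk centers shift.
for s4, the 1-step affine chain lands on center (0, 1/4), radius 1/12
for s1, the 2-step affine chain lands on center (4/9, -11/36), radius 1/81
for s2, the 2-step affine chain lands on center (17/36, -5/18), radius 1/90
for s3, the 1-step affine chain lands on center (1/2, 0), radius 1/10


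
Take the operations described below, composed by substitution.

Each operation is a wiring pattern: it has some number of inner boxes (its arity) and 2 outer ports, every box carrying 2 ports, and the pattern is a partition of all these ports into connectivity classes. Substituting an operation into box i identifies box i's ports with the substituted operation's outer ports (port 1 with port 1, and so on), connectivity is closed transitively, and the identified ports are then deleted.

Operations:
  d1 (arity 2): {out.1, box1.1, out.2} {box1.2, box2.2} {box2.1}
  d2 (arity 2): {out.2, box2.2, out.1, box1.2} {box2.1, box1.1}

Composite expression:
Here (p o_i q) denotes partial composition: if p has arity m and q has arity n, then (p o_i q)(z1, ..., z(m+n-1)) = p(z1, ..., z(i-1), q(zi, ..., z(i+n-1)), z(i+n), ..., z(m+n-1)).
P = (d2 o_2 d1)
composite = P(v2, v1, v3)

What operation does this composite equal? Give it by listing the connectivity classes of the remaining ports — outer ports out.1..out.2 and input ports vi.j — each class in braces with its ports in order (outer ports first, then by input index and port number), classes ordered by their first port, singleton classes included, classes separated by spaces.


Two ports join when wires chain via d2-identified ports.
composing d1 on (v1, v3), with out.j its own outer ports: {out.1, out.2, v1.1} {v1.2, v3.2} {v3.1}
composing d2 on (v2, v1, v3), with out.j its own outer ports: {out.1, out.2, v1.1, v2.1, v2.2} {v1.2, v3.2} {v3.1}

{out.1, out.2, v1.1, v2.1, v2.2} {v1.2, v3.2} {v3.1}


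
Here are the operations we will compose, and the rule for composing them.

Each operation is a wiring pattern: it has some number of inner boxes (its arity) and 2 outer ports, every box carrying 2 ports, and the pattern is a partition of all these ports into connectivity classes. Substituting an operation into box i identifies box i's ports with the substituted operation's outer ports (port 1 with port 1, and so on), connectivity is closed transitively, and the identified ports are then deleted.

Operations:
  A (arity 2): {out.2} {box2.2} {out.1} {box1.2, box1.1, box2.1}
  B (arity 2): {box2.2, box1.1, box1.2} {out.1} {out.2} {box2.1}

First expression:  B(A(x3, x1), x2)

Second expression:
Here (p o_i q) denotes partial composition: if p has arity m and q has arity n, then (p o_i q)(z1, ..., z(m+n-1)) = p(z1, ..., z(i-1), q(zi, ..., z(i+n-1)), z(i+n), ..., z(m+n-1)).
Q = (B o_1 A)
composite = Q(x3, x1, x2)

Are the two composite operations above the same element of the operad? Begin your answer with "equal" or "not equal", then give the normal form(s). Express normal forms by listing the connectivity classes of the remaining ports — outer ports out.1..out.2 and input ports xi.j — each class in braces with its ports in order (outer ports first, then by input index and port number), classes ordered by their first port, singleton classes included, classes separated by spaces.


Normal form of the first expression: {out.1} {out.2} {x1.1, x3.1, x3.2} {x1.2} {x2.1} {x2.2}
Normal form of the second expression: {out.1} {out.2} {x1.1, x3.1, x3.2} {x1.2} {x2.1} {x2.2}
Same normal form: equal.

equal; the common form is {out.1} {out.2} {x1.1, x3.1, x3.2} {x1.2} {x2.1} {x2.2}


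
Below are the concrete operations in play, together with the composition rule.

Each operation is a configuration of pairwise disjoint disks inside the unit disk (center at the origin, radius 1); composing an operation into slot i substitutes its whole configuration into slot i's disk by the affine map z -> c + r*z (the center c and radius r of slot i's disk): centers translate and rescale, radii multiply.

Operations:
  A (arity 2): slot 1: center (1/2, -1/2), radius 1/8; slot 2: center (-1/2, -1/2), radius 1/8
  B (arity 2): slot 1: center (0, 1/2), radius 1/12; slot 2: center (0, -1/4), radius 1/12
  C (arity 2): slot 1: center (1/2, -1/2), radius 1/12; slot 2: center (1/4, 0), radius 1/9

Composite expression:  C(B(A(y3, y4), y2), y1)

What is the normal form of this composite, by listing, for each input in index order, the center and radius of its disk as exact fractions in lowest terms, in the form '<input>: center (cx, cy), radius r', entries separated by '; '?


Nesting under C composes maps z -> c + r*z down each y-path.
tracing y3 down its 3-map path: center (145/288, -133/288), radius 1/1152
tracing y4 down its 3-map path: center (143/288, -133/288), radius 1/1152
tracing y2 down its 2-map path: center (1/2, -25/48), radius 1/144
tracing y1 down its 1-map path: center (1/4, 0), radius 1/9

y1: center (1/4, 0), radius 1/9; y2: center (1/2, -25/48), radius 1/144; y3: center (145/288, -133/288), radius 1/1152; y4: center (143/288, -133/288), radius 1/1152


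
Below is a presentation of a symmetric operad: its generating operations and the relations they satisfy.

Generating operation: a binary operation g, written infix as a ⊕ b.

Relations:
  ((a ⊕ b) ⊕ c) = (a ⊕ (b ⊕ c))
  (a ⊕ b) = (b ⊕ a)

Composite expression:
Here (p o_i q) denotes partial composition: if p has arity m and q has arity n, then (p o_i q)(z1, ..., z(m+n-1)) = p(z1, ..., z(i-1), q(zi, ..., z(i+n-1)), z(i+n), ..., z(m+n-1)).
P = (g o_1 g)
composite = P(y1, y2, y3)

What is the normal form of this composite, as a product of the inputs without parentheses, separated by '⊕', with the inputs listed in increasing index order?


Shape and order are irrelevant to g; the y-input set decides.
(y1 ⊕ y2) unparenthesizes to y1 ⊕ y2
((y1 ⊕ y2) ⊕ y3) unparenthesizes to y1 ⊕ y2 ⊕ y3
rearranged into index order: y1 ⊕ y2 ⊕ y3

y1 ⊕ y2 ⊕ y3


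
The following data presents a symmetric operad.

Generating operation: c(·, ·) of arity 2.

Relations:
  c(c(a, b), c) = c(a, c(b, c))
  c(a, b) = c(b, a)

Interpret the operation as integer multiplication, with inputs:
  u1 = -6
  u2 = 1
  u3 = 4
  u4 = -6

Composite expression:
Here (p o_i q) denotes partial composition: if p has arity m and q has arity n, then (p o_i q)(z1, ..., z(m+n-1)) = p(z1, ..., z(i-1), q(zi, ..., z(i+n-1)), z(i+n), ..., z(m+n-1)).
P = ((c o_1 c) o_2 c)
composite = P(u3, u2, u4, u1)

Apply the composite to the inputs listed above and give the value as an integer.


c(u2, u4) = -6
c(u3, c(u2, u4)) = -24
c(c(u3, c(u2, u4)), u1) = 144

144


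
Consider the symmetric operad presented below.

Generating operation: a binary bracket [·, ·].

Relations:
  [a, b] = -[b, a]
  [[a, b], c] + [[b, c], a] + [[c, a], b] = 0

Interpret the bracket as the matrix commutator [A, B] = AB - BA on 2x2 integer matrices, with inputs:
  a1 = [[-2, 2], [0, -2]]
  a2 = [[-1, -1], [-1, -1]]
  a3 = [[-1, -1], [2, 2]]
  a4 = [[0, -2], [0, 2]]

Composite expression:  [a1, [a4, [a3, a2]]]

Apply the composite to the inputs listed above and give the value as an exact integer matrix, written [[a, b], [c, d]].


[[-12, -24], [0, 12]]

[a3, a2] = [[3, 3], [-3, -3]]
[a4, [a3, a2]] = [[6, 6], [-6, -6]]
[a1, [a4, [a3, a2]]] = [[-12, -24], [0, 12]]


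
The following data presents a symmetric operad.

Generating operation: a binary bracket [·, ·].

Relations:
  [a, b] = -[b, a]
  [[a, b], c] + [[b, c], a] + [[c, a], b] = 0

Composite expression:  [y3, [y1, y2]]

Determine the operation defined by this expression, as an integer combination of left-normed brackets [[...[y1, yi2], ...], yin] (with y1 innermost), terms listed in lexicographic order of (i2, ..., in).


-[[y1, y2], y3]

A multilinear Lie element is pinned by y1-initial words (y1 innermost).
Composite bracket: [y3, [y1, y2]]
Full expansion: 4 signed words from ab - ba (2^2 = 4).
Collect the words opening with y1:
  sign of y1y2y3 is -1, so it contributes -[[y1, y2], y3]


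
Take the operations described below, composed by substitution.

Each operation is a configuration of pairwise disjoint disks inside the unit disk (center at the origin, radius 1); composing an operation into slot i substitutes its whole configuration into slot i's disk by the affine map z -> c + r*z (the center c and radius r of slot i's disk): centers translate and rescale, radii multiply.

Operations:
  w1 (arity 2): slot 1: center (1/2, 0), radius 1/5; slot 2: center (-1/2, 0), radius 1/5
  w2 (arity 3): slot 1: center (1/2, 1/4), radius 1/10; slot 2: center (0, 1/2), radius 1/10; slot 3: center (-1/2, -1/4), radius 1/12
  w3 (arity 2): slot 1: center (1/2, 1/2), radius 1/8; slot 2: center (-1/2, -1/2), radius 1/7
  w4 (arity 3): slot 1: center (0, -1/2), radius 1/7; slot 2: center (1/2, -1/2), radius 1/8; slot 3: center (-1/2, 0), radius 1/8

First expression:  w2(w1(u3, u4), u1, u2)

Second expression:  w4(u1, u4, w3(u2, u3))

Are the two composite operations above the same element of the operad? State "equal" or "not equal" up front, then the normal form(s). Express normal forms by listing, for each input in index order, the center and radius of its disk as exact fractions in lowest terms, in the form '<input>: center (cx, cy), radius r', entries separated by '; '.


not equal; the first gives u1: center (0, 1/2), radius 1/10; u2: center (-1/2, -1/4), radius 1/12; u3: center (11/20, 1/4), radius 1/50; u4: center (9/20, 1/4), radius 1/50 and the second u1: center (0, -1/2), radius 1/7; u2: center (-7/16, 1/16), radius 1/64; u3: center (-9/16, -1/16), radius 1/56; u4: center (1/2, -1/2), radius 1/8

The first composite normalizes to u1: center (0, 1/2), radius 1/10; u2: center (-1/2, -1/4), radius 1/12; u3: center (11/20, 1/4), radius 1/50; u4: center (9/20, 1/4), radius 1/50
The second composite normalizes to u1: center (0, -1/2), radius 1/7; u2: center (-7/16, 1/16), radius 1/64; u3: center (-9/16, -1/16), radius 1/56; u4: center (1/2, -1/2), radius 1/8
They disagree, so not equal.


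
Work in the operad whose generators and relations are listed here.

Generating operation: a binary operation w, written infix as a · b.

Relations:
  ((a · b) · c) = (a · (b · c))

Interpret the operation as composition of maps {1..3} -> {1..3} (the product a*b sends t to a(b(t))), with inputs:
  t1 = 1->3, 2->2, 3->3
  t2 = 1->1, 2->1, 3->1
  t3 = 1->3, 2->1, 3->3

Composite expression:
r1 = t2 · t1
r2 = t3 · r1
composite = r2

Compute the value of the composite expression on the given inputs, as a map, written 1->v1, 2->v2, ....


1->3, 2->3, 3->3


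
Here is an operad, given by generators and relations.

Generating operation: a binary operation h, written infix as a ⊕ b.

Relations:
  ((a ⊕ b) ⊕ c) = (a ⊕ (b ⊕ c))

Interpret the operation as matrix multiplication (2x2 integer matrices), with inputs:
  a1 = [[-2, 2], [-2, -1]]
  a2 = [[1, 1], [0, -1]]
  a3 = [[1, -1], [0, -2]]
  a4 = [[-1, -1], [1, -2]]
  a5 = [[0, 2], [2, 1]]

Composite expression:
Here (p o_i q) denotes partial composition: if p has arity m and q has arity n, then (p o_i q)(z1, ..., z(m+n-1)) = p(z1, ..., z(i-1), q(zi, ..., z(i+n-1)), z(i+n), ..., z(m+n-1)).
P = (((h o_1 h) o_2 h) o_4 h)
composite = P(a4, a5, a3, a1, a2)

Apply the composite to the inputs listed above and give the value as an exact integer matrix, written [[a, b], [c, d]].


[[-12, 0], [0, 12]]

(a5 ⊕ a3) = [[0, -4], [2, -4]]
(a4 ⊕ (a5 ⊕ a3)) = [[-2, 8], [-4, 4]]
(a1 ⊕ a2) = [[-2, -4], [-2, -1]]
((a4 ⊕ (a5 ⊕ a3)) ⊕ (a1 ⊕ a2)) = [[-12, 0], [0, 12]]


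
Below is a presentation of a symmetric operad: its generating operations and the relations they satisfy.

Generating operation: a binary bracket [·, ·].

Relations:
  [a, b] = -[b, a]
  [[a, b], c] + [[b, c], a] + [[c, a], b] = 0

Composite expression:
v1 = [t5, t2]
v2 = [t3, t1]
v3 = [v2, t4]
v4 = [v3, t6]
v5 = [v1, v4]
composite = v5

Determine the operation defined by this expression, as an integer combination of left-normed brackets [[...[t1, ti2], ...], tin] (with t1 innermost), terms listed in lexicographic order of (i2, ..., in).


-[[[[[t1, t3], t4], t6], t2], t5] + [[[[[t1, t3], t4], t6], t5], t2]

A multilinear Lie element is pinned by t1-initial words (t1 innermost).
Composite bracket: [[t5, t2], [[[t3, t1], t4], t6]]
Under [a, b] = ab - ba we get 32 signed associative words (2^5 = 32).
Collect the words opening with t1:
  from t1t3t4t6t2t5, sign -1: term -[[[[[t1, t3], t4], t6], t2], t5]
  from t1t3t4t6t5t2, sign +1: term +[[[[[t1, t3], t4], t6], t5], t2]


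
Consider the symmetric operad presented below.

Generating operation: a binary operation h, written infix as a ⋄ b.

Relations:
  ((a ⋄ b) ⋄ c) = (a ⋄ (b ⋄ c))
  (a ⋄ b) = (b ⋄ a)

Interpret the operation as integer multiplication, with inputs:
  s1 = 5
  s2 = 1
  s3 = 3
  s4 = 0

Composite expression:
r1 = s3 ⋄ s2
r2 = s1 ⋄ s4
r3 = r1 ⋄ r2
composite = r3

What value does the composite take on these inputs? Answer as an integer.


0

(s3 ⋄ s2) = 3
(s1 ⋄ s4) = 0
((s3 ⋄ s2) ⋄ (s1 ⋄ s4)) = 0


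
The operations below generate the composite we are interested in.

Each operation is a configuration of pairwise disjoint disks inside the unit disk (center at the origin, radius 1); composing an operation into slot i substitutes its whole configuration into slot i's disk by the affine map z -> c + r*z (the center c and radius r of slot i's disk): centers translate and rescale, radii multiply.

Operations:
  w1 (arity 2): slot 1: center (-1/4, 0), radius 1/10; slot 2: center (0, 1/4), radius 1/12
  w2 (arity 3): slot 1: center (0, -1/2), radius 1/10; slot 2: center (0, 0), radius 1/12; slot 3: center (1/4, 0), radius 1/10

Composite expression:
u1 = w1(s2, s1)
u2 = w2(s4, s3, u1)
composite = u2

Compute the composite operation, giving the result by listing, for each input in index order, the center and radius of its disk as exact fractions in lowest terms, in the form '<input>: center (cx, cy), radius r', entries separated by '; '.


s1: center (1/4, 1/40), radius 1/120; s2: center (9/40, 0), radius 1/100; s3: center (0, 0), radius 1/12; s4: center (0, -1/2), radius 1/10

Nesting under w2 composes maps z -> c + r*z down each s-path.
tracing s4 down its 1-map path: center (0, -1/2), radius 1/10
tracing s3 down its 1-map path: center (0, 0), radius 1/12
tracing s2 down its 2-map path: center (9/40, 0), radius 1/100
tracing s1 down its 2-map path: center (1/4, 1/40), radius 1/120


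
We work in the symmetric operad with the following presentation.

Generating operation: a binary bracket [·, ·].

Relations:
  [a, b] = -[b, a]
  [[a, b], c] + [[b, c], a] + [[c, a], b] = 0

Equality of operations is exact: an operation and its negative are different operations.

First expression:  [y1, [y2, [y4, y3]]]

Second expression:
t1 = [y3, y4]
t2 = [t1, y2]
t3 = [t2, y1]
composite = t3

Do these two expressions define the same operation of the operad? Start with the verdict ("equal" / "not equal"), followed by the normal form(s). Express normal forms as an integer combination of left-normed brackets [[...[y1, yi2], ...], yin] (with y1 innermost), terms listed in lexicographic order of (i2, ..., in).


Reducing the first expression gives -[[[y1, y2], y3], y4] + [[[y1, y2], y4], y3] + [[[y1, y3], y4], y2] - [[[y1, y4], y3], y2]
Reducing the second expression gives [[[y1, y2], y3], y4] - [[[y1, y2], y4], y3] - [[[y1, y3], y4], y2] + [[[y1, y4], y3], y2]
The normal forms differ: not equal.

not equal: they reduce to -[[[y1, y2], y3], y4] + [[[y1, y2], y4], y3] + [[[y1, y3], y4], y2] - [[[y1, y4], y3], y2] and [[[y1, y2], y3], y4] - [[[y1, y2], y4], y3] - [[[y1, y3], y4], y2] + [[[y1, y4], y3], y2]


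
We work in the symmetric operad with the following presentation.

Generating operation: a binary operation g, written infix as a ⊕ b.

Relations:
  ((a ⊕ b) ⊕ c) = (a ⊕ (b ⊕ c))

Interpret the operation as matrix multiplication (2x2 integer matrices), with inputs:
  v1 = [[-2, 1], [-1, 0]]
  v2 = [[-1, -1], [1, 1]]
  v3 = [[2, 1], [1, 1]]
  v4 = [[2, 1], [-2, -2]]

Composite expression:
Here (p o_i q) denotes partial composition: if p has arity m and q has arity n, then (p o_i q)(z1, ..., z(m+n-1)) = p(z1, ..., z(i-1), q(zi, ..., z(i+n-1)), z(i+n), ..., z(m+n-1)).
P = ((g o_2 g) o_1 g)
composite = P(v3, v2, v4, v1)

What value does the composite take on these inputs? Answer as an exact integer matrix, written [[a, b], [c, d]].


[[-1, 0], [0, 0]]


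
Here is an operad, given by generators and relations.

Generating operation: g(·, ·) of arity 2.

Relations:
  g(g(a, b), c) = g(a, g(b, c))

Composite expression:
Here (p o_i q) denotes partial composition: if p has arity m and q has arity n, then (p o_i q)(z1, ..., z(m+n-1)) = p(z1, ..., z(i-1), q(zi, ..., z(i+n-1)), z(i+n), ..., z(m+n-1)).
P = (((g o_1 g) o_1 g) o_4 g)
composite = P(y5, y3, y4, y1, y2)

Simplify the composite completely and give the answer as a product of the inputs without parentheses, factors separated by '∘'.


y5 ∘ y3 ∘ y4 ∘ y1 ∘ y2

The g-tree's shape is irrelevant; the y-reading-order decides.
g(y5, y3) reduces to y5 ∘ y3
g(g(y5, y3), y4) reduces to y5 ∘ y3 ∘ y4
g(y1, y2) reduces to y1 ∘ y2
g(g(g(y5, y3), y4), g(y1, y2)) reduces to y5 ∘ y3 ∘ y4 ∘ y1 ∘ y2


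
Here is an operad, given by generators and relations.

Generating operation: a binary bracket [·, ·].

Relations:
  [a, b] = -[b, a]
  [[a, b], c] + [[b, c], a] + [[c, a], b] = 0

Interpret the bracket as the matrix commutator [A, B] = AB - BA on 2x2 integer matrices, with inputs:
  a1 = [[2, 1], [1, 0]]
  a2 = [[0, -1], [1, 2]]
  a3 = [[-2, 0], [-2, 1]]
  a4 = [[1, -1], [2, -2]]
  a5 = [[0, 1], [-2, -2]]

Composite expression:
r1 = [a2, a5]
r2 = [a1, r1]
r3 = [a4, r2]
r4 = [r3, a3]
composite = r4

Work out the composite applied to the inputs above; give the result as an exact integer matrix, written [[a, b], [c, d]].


[[20, -30], [70, -20]]

[a2, a5] = [[1, 0], [-2, -1]]
[a1, [a2, a5]] = [[-2, -2], [6, 2]]
[a4, [a1, [a2, a5]]] = [[-2, -10], [-26, 2]]
[[a4, [a1, [a2, a5]]], a3] = [[20, -30], [70, -20]]


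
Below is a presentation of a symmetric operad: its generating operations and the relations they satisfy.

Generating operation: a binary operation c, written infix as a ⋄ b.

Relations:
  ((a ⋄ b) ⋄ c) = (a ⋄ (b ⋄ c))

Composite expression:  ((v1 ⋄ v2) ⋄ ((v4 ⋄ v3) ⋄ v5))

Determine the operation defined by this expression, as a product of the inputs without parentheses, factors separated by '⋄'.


v1 ⋄ v2 ⋄ v4 ⋄ v3 ⋄ v5

Key point: c is associative — brackets drop, the v-order remains.
(v1 ⋄ v2) flattens to v1 ⋄ v2
(v4 ⋄ v3) flattens to v4 ⋄ v3
((v4 ⋄ v3) ⋄ v5) flattens to v4 ⋄ v3 ⋄ v5
((v1 ⋄ v2) ⋄ ((v4 ⋄ v3) ⋄ v5)) flattens to v1 ⋄ v2 ⋄ v4 ⋄ v3 ⋄ v5


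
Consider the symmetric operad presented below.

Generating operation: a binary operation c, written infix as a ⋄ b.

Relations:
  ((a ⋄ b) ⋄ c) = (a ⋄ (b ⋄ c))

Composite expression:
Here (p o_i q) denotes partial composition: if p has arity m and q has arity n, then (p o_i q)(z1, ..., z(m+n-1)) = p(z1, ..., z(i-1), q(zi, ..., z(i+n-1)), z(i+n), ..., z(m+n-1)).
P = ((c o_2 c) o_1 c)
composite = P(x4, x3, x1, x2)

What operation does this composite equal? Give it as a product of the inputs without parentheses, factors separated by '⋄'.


x4 ⋄ x3 ⋄ x1 ⋄ x2

Key point: c is associative — brackets drop, the x-order remains.
(x4 ⋄ x3) linearizes to x4 ⋄ x3
(x1 ⋄ x2) linearizes to x1 ⋄ x2
((x4 ⋄ x3) ⋄ (x1 ⋄ x2)) linearizes to x4 ⋄ x3 ⋄ x1 ⋄ x2


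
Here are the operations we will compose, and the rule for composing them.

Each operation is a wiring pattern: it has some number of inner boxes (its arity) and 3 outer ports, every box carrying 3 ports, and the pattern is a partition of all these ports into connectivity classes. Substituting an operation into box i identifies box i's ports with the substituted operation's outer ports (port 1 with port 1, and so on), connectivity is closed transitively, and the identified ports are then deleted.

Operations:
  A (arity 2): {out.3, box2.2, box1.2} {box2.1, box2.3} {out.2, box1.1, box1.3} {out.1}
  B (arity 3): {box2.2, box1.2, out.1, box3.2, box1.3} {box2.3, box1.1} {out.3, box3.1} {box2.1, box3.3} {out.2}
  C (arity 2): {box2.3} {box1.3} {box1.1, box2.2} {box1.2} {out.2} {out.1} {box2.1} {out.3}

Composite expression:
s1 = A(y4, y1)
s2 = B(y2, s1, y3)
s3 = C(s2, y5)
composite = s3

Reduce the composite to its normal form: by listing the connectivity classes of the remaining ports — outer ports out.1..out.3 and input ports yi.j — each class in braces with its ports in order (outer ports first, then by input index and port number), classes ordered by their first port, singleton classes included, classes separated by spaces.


{out.1} {out.2} {out.3} {y1.1, y1.3} {y1.2, y2.1, y4.2} {y2.2, y2.3, y3.2, y4.1, y4.3, y5.2} {y3.1} {y3.3} {y5.1} {y5.3}

After gluing at C, chains via deleted ports link the y-ports.
stage A: inputs (y4, y1), connectivity {out.1} {out.2, y4.1, y4.3} {out.3, y1.2, y4.2} {y1.1, y1.3}, out.j its boundary
stage B: inputs (y2, y4, y1, y3), connectivity {out.1, y2.2, y2.3, y3.2, y4.1, y4.3} {out.2} {out.3, y3.1} {y1.1, y1.3} {y1.2, y2.1, y4.2} {y3.3}, out.j its boundary
stage C: inputs (y2, y4, y1, y3, y5), connectivity {out.1} {out.2} {out.3} {y1.1, y1.3} {y1.2, y2.1, y4.2} {y2.2, y2.3, y3.2, y4.1, y4.3, y5.2} {y3.1} {y3.3} {y5.1} {y5.3}, out.j its boundary


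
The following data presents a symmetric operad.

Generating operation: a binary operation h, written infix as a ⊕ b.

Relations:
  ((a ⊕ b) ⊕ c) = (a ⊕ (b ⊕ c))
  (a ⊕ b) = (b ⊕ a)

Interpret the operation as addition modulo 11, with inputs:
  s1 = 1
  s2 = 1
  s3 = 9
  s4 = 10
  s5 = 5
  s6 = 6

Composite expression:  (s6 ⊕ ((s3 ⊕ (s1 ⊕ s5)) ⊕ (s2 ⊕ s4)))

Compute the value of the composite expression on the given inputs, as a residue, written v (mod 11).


10 (mod 11)

(s1 ⊕ s5) = 6
(s3 ⊕ (s1 ⊕ s5)) = 4
(s2 ⊕ s4) = 0
((s3 ⊕ (s1 ⊕ s5)) ⊕ (s2 ⊕ s4)) = 4
(s6 ⊕ ((s3 ⊕ (s1 ⊕ s5)) ⊕ (s2 ⊕ s4))) = 10


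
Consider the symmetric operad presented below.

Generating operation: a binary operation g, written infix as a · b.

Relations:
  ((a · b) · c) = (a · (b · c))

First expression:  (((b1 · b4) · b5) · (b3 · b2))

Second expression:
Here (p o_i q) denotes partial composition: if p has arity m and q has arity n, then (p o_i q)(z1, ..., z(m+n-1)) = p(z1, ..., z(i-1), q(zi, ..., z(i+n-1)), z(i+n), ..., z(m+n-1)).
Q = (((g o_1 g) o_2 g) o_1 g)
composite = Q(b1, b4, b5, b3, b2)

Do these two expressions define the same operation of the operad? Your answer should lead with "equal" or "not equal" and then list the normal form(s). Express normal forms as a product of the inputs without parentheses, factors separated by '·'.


Reducing the first expression gives b1 · b4 · b5 · b3 · b2
Reducing the second expression gives b1 · b4 · b5 · b3 · b2
Same normal form: equal.

equal; both compose to b1 · b4 · b5 · b3 · b2


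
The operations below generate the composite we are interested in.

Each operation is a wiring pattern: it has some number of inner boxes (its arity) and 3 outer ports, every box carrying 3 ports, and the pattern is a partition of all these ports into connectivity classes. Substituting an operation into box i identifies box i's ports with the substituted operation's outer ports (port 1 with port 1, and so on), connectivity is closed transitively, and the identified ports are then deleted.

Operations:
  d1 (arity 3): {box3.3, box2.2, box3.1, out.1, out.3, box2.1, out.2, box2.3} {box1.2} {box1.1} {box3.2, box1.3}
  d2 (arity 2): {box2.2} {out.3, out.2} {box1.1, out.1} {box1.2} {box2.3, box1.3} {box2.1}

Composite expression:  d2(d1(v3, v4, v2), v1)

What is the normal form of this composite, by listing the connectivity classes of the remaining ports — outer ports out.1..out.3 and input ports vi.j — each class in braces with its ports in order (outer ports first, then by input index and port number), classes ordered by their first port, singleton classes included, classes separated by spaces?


{out.1, v1.3, v2.1, v2.3, v4.1, v4.2, v4.3} {out.2, out.3} {v1.1} {v1.2} {v2.2, v3.3} {v3.1} {v3.2}

Reachability decides: close wires over d2-identified ports.
d1 over (v3, v4, v2) gives {out.1, out.2, out.3, v2.1, v2.3, v4.1, v4.2, v4.3} {v2.2, v3.3} {v3.1} {v3.2}, out.j being that stage's outer ports
d2 over (v3, v4, v2, v1) gives {out.1, v1.3, v2.1, v2.3, v4.1, v4.2, v4.3} {out.2, out.3} {v1.1} {v1.2} {v2.2, v3.3} {v3.1} {v3.2}, out.j being that stage's outer ports


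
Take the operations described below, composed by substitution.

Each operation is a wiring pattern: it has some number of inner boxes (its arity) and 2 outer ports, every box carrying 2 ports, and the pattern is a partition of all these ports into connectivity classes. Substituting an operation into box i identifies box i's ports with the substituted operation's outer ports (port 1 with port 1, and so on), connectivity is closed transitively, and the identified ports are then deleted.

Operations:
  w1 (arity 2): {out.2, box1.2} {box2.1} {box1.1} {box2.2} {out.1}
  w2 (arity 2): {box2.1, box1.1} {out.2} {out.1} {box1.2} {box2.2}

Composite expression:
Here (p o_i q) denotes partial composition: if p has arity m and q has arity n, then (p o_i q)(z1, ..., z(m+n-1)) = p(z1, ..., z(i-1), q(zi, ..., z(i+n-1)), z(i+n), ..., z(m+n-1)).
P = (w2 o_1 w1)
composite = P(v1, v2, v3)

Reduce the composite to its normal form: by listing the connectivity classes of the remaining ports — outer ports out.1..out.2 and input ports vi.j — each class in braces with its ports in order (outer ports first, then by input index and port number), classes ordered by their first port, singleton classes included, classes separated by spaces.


{out.1} {out.2} {v1.1} {v1.2} {v2.1} {v2.2} {v3.1} {v3.2}


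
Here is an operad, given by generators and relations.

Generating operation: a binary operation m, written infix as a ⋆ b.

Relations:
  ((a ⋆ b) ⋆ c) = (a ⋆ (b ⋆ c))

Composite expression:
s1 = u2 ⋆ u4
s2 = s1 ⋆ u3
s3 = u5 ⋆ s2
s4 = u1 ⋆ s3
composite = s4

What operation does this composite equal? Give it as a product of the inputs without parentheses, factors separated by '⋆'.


u1 ⋆ u5 ⋆ u2 ⋆ u4 ⋆ u3

The m-tree's shape is irrelevant; the u-reading-order decides.
(u2 ⋆ u4) unparenthesizes to u2 ⋆ u4
((u2 ⋆ u4) ⋆ u3) unparenthesizes to u2 ⋆ u4 ⋆ u3
(u5 ⋆ ((u2 ⋆ u4) ⋆ u3)) unparenthesizes to u5 ⋆ u2 ⋆ u4 ⋆ u3
(u1 ⋆ (u5 ⋆ ((u2 ⋆ u4) ⋆ u3))) unparenthesizes to u1 ⋆ u5 ⋆ u2 ⋆ u4 ⋆ u3


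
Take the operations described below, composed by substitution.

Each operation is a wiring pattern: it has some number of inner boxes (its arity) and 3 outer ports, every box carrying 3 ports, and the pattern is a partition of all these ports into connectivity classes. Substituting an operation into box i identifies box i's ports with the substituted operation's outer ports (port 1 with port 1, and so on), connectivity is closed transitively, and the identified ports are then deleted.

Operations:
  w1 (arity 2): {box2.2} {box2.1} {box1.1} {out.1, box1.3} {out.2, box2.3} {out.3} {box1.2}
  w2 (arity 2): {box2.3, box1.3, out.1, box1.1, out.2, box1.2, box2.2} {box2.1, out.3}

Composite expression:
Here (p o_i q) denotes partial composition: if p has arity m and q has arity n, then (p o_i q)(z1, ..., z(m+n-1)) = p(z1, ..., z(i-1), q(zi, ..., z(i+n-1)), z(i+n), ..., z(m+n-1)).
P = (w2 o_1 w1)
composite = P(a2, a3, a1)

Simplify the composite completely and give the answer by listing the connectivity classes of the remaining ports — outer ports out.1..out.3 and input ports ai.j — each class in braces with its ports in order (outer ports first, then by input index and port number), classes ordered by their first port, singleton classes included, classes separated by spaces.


{out.1, out.2, a1.2, a1.3, a2.3, a3.3} {out.3, a1.1} {a2.1} {a2.2} {a3.1} {a3.2}


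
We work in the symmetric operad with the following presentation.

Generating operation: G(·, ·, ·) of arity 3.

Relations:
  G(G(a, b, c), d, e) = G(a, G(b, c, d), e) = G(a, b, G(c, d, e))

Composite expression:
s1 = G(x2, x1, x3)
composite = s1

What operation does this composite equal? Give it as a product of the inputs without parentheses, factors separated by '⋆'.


x2 ⋆ x1 ⋆ x3

Associativity of G dissolves the nesting; only the x-input order survives.
G(x2, x1, x3) flattens to x2 ⋆ x1 ⋆ x3


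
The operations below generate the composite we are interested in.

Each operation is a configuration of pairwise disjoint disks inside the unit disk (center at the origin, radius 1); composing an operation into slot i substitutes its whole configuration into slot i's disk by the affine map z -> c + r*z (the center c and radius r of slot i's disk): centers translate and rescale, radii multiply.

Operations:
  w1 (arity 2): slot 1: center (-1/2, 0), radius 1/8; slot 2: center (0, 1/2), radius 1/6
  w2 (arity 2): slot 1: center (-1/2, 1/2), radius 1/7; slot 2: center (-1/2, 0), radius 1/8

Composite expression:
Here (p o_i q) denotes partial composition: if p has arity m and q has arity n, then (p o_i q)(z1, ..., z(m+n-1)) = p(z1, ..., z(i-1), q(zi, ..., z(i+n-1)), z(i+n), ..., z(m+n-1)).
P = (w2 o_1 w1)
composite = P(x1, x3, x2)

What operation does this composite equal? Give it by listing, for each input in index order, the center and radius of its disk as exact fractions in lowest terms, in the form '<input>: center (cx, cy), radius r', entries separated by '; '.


Affine substitution under w2: radii multiply and x-centers shift.
for x1, the 2-step affine chain lands on center (-4/7, 1/2), radius 1/56
for x3, the 2-step affine chain lands on center (-1/2, 4/7), radius 1/42
for x2, the 1-step affine chain lands on center (-1/2, 0), radius 1/8

x1: center (-4/7, 1/2), radius 1/56; x2: center (-1/2, 0), radius 1/8; x3: center (-1/2, 4/7), radius 1/42


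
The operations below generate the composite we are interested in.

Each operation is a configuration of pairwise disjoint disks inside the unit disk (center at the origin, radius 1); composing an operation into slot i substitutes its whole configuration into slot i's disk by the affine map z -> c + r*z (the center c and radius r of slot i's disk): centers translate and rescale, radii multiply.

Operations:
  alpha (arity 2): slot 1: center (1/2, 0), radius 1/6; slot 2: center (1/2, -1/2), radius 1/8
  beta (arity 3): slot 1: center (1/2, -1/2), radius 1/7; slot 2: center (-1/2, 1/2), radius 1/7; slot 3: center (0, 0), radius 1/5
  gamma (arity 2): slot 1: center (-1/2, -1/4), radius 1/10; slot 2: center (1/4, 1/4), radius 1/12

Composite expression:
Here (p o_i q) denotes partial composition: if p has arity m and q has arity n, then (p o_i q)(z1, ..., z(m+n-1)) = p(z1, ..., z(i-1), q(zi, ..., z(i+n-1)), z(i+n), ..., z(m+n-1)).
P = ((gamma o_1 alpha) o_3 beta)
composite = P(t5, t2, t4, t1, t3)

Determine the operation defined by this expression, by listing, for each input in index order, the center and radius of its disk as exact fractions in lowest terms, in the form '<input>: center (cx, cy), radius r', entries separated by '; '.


t1: center (5/24, 7/24), radius 1/84; t2: center (-9/20, -3/10), radius 1/80; t3: center (1/4, 1/4), radius 1/60; t4: center (7/24, 5/24), radius 1/84; t5: center (-9/20, -1/4), radius 1/60

Affine substitution under gamma: radii multiply and t-centers shift.
input t5: applying the 2 nested substitutions gives center (-9/20, -1/4), radius 1/60
input t2: applying the 2 nested substitutions gives center (-9/20, -3/10), radius 1/80
input t4: applying the 2 nested substitutions gives center (7/24, 5/24), radius 1/84
input t1: applying the 2 nested substitutions gives center (5/24, 7/24), radius 1/84
input t3: applying the 2 nested substitutions gives center (1/4, 1/4), radius 1/60


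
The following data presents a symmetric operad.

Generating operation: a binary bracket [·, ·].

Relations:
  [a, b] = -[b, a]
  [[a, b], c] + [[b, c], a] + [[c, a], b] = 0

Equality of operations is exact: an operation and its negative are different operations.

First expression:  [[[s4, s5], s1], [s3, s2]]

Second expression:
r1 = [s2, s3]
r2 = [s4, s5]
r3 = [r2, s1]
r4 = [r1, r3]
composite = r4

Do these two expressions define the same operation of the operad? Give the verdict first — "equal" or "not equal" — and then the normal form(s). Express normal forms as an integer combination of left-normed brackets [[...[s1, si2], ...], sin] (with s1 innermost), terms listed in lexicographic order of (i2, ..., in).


equal: each reduces to [[[[s1, s4], s5], s2], s3] - [[[[s1, s4], s5], s3], s2] - [[[[s1, s5], s4], s2], s3] + [[[[s1, s5], s4], s3], s2]

The first expression reduces to [[[[s1, s4], s5], s2], s3] - [[[[s1, s4], s5], s3], s2] - [[[[s1, s5], s4], s2], s3] + [[[[s1, s5], s4], s3], s2]
The second expression reduces to [[[[s1, s4], s5], s2], s3] - [[[[s1, s4], s5], s3], s2] - [[[[s1, s5], s4], s2], s3] + [[[[s1, s5], s4], s3], s2]
One common form — equal.


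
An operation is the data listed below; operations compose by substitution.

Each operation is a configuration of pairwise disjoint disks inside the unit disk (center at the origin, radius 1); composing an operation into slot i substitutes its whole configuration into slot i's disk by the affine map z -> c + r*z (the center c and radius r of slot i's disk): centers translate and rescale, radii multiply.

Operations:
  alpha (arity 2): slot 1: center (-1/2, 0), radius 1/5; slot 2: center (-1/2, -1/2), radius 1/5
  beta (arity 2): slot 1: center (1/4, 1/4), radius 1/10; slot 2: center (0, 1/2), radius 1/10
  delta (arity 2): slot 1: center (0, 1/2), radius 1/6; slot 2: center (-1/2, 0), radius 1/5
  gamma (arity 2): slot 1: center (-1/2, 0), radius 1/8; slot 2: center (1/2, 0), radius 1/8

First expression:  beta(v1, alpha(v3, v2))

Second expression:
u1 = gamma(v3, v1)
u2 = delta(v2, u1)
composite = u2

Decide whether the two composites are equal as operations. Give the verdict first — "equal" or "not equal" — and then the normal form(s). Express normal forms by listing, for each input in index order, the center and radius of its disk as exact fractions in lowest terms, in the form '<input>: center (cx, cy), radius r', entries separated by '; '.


not equal — first v1: center (1/4, 1/4), radius 1/10; v2: center (-1/20, 9/20), radius 1/50; v3: center (-1/20, 1/2), radius 1/50, second v1: center (-2/5, 0), radius 1/40; v2: center (0, 1/2), radius 1/6; v3: center (-3/5, 0), radius 1/40

Reducing the first expression gives v1: center (1/4, 1/4), radius 1/10; v2: center (-1/20, 9/20), radius 1/50; v3: center (-1/20, 1/2), radius 1/50
Reducing the second expression gives v1: center (-2/5, 0), radius 1/40; v2: center (0, 1/2), radius 1/6; v3: center (-3/5, 0), radius 1/40
Distinct normal forms: not equal.


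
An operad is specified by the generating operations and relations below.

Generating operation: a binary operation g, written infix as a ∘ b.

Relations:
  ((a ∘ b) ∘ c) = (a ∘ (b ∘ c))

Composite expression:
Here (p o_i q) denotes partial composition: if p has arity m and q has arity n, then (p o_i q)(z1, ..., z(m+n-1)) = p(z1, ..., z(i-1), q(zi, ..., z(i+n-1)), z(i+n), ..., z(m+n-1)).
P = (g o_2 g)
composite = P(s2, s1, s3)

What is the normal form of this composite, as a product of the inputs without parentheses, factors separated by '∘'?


s2 ∘ s1 ∘ s3

Key point: g is associative — brackets drop, the s-order remains.
(s1 ∘ s3) unparenthesizes to s1 ∘ s3
(s2 ∘ (s1 ∘ s3)) unparenthesizes to s2 ∘ s1 ∘ s3


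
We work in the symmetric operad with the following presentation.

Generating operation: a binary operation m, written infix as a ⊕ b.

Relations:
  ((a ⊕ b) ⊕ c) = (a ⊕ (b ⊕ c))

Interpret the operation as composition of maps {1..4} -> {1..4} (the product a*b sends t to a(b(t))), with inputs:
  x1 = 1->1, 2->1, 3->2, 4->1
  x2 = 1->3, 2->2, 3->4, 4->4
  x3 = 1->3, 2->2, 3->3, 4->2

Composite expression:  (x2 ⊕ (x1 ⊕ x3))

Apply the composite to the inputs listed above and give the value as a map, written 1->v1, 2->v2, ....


1->2, 2->3, 3->2, 4->3

(x1 ⊕ x3) = 1->2, 2->1, 3->2, 4->1
(x2 ⊕ (x1 ⊕ x3)) = 1->2, 2->3, 3->2, 4->3


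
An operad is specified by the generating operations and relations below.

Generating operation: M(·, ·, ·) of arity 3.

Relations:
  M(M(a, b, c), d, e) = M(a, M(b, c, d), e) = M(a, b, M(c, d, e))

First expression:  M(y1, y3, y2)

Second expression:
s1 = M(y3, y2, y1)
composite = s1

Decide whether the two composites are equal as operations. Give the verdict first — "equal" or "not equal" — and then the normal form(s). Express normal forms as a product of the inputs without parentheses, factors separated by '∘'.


not equal: they reduce to y1 ∘ y3 ∘ y2 and y3 ∘ y2 ∘ y1

In normal form, the first expression is y1 ∘ y3 ∘ y2
In normal form, the second expression is y3 ∘ y2 ∘ y1
The normal forms differ: not equal.


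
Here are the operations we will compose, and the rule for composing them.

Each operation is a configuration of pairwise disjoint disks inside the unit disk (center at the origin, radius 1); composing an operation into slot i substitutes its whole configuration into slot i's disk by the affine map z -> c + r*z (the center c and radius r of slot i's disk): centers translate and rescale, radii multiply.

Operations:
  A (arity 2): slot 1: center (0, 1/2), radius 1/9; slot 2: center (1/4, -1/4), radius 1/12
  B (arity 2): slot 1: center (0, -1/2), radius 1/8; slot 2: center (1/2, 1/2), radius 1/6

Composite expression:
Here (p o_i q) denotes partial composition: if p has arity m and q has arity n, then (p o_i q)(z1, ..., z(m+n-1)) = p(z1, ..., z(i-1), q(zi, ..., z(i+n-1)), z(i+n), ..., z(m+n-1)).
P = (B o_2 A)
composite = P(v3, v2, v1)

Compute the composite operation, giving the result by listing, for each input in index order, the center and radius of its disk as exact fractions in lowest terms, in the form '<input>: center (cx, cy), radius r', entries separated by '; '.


Below B, radii multiply path by path; the v-disk centers shift.
v3: after 1 affine step, its disk has center (0, -1/2), radius 1/8
v2: after 2 affine steps, its disk has center (1/2, 7/12), radius 1/54
v1: after 2 affine steps, its disk has center (13/24, 11/24), radius 1/72

v1: center (13/24, 11/24), radius 1/72; v2: center (1/2, 7/12), radius 1/54; v3: center (0, -1/2), radius 1/8
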